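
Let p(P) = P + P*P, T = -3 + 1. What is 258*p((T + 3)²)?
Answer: 516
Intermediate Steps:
T = -2
p(P) = P + P²
258*p((T + 3)²) = 258*((-2 + 3)²*(1 + (-2 + 3)²)) = 258*(1²*(1 + 1²)) = 258*(1*(1 + 1)) = 258*(1*2) = 258*2 = 516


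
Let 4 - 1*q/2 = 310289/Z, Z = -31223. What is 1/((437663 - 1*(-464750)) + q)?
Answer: 31223/28176911461 ≈ 1.1081e-6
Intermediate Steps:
q = 870362/31223 (q = 8 - 620578/(-31223) = 8 - 620578*(-1)/31223 = 8 - 2*(-310289/31223) = 8 + 620578/31223 = 870362/31223 ≈ 27.876)
1/((437663 - 1*(-464750)) + q) = 1/((437663 - 1*(-464750)) + 870362/31223) = 1/((437663 + 464750) + 870362/31223) = 1/(902413 + 870362/31223) = 1/(28176911461/31223) = 31223/28176911461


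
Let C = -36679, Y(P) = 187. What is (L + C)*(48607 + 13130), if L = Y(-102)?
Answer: -2252906604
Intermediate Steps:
L = 187
(L + C)*(48607 + 13130) = (187 - 36679)*(48607 + 13130) = -36492*61737 = -2252906604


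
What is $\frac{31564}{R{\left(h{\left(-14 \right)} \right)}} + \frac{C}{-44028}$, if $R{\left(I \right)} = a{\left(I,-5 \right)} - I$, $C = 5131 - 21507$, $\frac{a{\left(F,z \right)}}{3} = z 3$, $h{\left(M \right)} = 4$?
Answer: $- \frac{347224342}{539343} \approx -643.79$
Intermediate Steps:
$a{\left(F,z \right)} = 9 z$ ($a{\left(F,z \right)} = 3 z 3 = 3 \cdot 3 z = 9 z$)
$C = -16376$
$R{\left(I \right)} = -45 - I$ ($R{\left(I \right)} = 9 \left(-5\right) - I = -45 - I$)
$\frac{31564}{R{\left(h{\left(-14 \right)} \right)}} + \frac{C}{-44028} = \frac{31564}{-45 - 4} - \frac{16376}{-44028} = \frac{31564}{-45 - 4} - - \frac{4094}{11007} = \frac{31564}{-49} + \frac{4094}{11007} = 31564 \left(- \frac{1}{49}\right) + \frac{4094}{11007} = - \frac{31564}{49} + \frac{4094}{11007} = - \frac{347224342}{539343}$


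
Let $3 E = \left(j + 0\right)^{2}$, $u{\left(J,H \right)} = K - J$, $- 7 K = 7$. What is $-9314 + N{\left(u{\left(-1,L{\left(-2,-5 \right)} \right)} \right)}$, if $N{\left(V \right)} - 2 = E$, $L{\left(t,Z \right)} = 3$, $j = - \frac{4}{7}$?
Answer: $- \frac{1368848}{147} \approx -9311.9$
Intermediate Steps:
$j = - \frac{4}{7}$ ($j = \left(-4\right) \frac{1}{7} = - \frac{4}{7} \approx -0.57143$)
$K = -1$ ($K = \left(- \frac{1}{7}\right) 7 = -1$)
$u{\left(J,H \right)} = -1 - J$
$E = \frac{16}{147}$ ($E = \frac{\left(- \frac{4}{7} + 0\right)^{2}}{3} = \frac{\left(- \frac{4}{7}\right)^{2}}{3} = \frac{1}{3} \cdot \frac{16}{49} = \frac{16}{147} \approx 0.10884$)
$N{\left(V \right)} = \frac{310}{147}$ ($N{\left(V \right)} = 2 + \frac{16}{147} = \frac{310}{147}$)
$-9314 + N{\left(u{\left(-1,L{\left(-2,-5 \right)} \right)} \right)} = -9314 + \frac{310}{147} = - \frac{1368848}{147}$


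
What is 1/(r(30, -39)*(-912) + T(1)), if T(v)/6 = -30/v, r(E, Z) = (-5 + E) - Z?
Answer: -1/58548 ≈ -1.7080e-5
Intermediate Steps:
r(E, Z) = -5 + E - Z
T(v) = -180/v (T(v) = 6*(-30/v) = -180/v)
1/(r(30, -39)*(-912) + T(1)) = 1/((-5 + 30 - 1*(-39))*(-912) - 180/1) = 1/((-5 + 30 + 39)*(-912) - 180*1) = 1/(64*(-912) - 180) = 1/(-58368 - 180) = 1/(-58548) = -1/58548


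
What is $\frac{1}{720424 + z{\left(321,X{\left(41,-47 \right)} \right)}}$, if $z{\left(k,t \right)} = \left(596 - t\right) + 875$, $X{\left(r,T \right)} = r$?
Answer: $\frac{1}{721854} \approx 1.3853 \cdot 10^{-6}$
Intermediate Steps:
$z{\left(k,t \right)} = 1471 - t$
$\frac{1}{720424 + z{\left(321,X{\left(41,-47 \right)} \right)}} = \frac{1}{720424 + \left(1471 - 41\right)} = \frac{1}{720424 + 1430} = \frac{1}{721854}$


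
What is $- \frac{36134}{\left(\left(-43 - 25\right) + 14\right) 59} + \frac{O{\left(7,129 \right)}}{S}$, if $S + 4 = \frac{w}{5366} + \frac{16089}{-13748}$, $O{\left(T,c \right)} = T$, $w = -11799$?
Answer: $\frac{4499596904999}{433003921857} \approx 10.392$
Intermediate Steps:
$S = - \frac{271816649}{36885884}$ ($S = -4 + \left(- \frac{11799}{5366} + \frac{16089}{-13748}\right) = -4 + \left(\left(-11799\right) \frac{1}{5366} + 16089 \left(- \frac{1}{13748}\right)\right) = -4 - \frac{124273113}{36885884} = - \frac{271816649}{36885884} \approx -7.3691$)
$- \frac{36134}{\left(\left(-43 - 25\right) + 14\right) 59} + \frac{O{\left(7,129 \right)}}{S} = - \frac{36134}{\left(\left(-43 - 25\right) + 14\right) 59} + \frac{7}{- \frac{271816649}{36885884}} = - \frac{36134}{\left(-68 + 14\right) 59} + 7 \left(- \frac{36885884}{271816649}\right) = - \frac{36134}{\left(-54\right) 59} - \frac{258201188}{271816649} = - \frac{36134}{-3186} - \frac{258201188}{271816649} = \left(-36134\right) \left(- \frac{1}{3186}\right) - \frac{258201188}{271816649} = \frac{18067}{1593} - \frac{258201188}{271816649} = \frac{4499596904999}{433003921857}$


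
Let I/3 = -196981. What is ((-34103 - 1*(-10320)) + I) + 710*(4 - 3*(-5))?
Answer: -601236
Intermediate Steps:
I = -590943 (I = 3*(-196981) = -590943)
((-34103 - 1*(-10320)) + I) + 710*(4 - 3*(-5)) = ((-34103 - 1*(-10320)) - 590943) + 710*(4 - 3*(-5)) = ((-34103 + 10320) - 590943) + 710*(4 + 15) = (-23783 - 590943) + 710*19 = -614726 + 13490 = -601236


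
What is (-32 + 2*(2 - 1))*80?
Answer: -2400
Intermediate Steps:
(-32 + 2*(2 - 1))*80 = (-32 + 2*1)*80 = (-32 + 2)*80 = -30*80 = -2400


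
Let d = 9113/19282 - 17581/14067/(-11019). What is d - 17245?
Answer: -51540311906861879/2988792391986 ≈ -17245.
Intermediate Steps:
d = 1412892936691/2988792391986 (d = 9113*(1/19282) - 17581*1/14067*(-1/11019) = 9113/19282 - 17581/14067*(-1/11019) = 9113/19282 + 17581/155004273 = 1412892936691/2988792391986 ≈ 0.47273)
d - 17245 = 1412892936691/2988792391986 - 17245 = -51540311906861879/2988792391986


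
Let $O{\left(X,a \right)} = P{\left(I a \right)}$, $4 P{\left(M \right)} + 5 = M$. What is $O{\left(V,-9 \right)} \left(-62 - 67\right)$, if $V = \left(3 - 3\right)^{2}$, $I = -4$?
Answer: $- \frac{3999}{4} \approx -999.75$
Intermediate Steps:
$P{\left(M \right)} = - \frac{5}{4} + \frac{M}{4}$
$V = 0$ ($V = 0^{2} = 0$)
$O{\left(X,a \right)} = - \frac{5}{4} - a$ ($O{\left(X,a \right)} = - \frac{5}{4} + \frac{\left(-4\right) a}{4} = - \frac{5}{4} - a$)
$O{\left(V,-9 \right)} \left(-62 - 67\right) = \left(- \frac{5}{4} - -9\right) \left(-62 - 67\right) = \left(- \frac{5}{4} + 9\right) \left(-62 - 67\right) = \frac{31}{4} \left(-129\right) = - \frac{3999}{4}$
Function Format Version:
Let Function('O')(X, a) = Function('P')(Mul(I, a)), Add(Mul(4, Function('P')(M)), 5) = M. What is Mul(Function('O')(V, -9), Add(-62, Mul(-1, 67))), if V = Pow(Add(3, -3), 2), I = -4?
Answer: Rational(-3999, 4) ≈ -999.75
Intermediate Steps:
Function('P')(M) = Add(Rational(-5, 4), Mul(Rational(1, 4), M))
V = 0 (V = Pow(0, 2) = 0)
Function('O')(X, a) = Add(Rational(-5, 4), Mul(-1, a)) (Function('O')(X, a) = Add(Rational(-5, 4), Mul(Rational(1, 4), Mul(-4, a))) = Add(Rational(-5, 4), Mul(-1, a)))
Mul(Function('O')(V, -9), Add(-62, Mul(-1, 67))) = Mul(Add(Rational(-5, 4), Mul(-1, -9)), Add(-62, Mul(-1, 67))) = Mul(Add(Rational(-5, 4), 9), Add(-62, -67)) = Mul(Rational(31, 4), -129) = Rational(-3999, 4)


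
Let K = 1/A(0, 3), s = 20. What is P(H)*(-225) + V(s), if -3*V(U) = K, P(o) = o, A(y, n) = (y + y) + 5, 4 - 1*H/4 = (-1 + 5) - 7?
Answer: -94501/15 ≈ -6300.1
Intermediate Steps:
H = 28 (H = 16 - 4*((-1 + 5) - 7) = 16 - 4*(4 - 7) = 16 - 4*(-3) = 16 + 12 = 28)
A(y, n) = 5 + 2*y (A(y, n) = 2*y + 5 = 5 + 2*y)
K = ⅕ (K = 1/(5 + 2*0) = 1/(5 + 0) = 1/5 = ⅕ ≈ 0.20000)
V(U) = -1/15 (V(U) = -⅓*⅕ = -1/15)
P(H)*(-225) + V(s) = 28*(-225) - 1/15 = -6300 - 1/15 = -94501/15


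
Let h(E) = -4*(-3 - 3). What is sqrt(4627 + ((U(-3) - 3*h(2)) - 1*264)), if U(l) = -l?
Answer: sqrt(4294) ≈ 65.529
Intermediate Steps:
h(E) = 24 (h(E) = -4*(-6) = 24)
sqrt(4627 + ((U(-3) - 3*h(2)) - 1*264)) = sqrt(4627 + ((-1*(-3) - 3*24) - 1*264)) = sqrt(4627 + ((3 - 72) - 264)) = sqrt(4627 + (-69 - 264)) = sqrt(4627 - 333) = sqrt(4294)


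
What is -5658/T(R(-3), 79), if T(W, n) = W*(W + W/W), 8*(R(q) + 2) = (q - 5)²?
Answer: -943/7 ≈ -134.71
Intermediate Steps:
R(q) = -2 + (-5 + q)²/8 (R(q) = -2 + (q - 5)²/8 = -2 + (-5 + q)²/8)
T(W, n) = W*(1 + W) (T(W, n) = W*(W + 1) = W*(1 + W))
-5658/T(R(-3), 79) = -5658*1/((1 + (-2 + (-5 - 3)²/8))*(-2 + (-5 - 3)²/8)) = -5658*1/((1 + (-2 + (⅛)*(-8)²))*(-2 + (⅛)*(-8)²)) = -5658*1/((1 + (-2 + (⅛)*64))*(-2 + (⅛)*64)) = -5658*1/((1 + (-2 + 8))*(-2 + 8)) = -5658*1/(6*(1 + 6)) = -5658/(6*7) = -5658/42 = -5658*1/42 = -943/7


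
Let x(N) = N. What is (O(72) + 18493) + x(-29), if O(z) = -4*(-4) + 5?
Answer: 18485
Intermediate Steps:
O(z) = 21 (O(z) = 16 + 5 = 21)
(O(72) + 18493) + x(-29) = (21 + 18493) - 29 = 18514 - 29 = 18485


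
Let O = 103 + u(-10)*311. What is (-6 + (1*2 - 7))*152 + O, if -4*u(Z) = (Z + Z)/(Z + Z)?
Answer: -6587/4 ≈ -1646.8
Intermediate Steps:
u(Z) = -1/4 (u(Z) = -(Z + Z)/(4*(Z + Z)) = -2*Z/(4*(2*Z)) = -2*Z*1/(2*Z)/4 = -1/4*1 = -1/4)
O = 101/4 (O = 103 - 1/4*311 = 103 - 311/4 = 101/4 ≈ 25.250)
(-6 + (1*2 - 7))*152 + O = (-6 + (1*2 - 7))*152 + 101/4 = (-6 + (2 - 7))*152 + 101/4 = (-6 - 5)*152 + 101/4 = -11*152 + 101/4 = -1672 + 101/4 = -6587/4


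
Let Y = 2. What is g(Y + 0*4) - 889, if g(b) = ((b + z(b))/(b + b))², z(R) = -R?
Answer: -889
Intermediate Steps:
g(b) = 0 (g(b) = ((b - b)/(b + b))² = (0/((2*b)))² = (0*(1/(2*b)))² = 0² = 0)
g(Y + 0*4) - 889 = 0 - 889 = -889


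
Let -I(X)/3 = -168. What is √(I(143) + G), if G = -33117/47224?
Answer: √280602398874/23612 ≈ 22.434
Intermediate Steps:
G = -33117/47224 (G = -33117*1/47224 = -33117/47224 ≈ -0.70127)
I(X) = 504 (I(X) = -3*(-168) = 504)
√(I(143) + G) = √(504 - 33117/47224) = √(23767779/47224) = √280602398874/23612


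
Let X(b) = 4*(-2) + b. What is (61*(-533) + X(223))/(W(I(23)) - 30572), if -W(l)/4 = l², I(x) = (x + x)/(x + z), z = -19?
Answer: 1538/1481 ≈ 1.0385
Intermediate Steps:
X(b) = -8 + b
I(x) = 2*x/(-19 + x) (I(x) = (x + x)/(x - 19) = (2*x)/(-19 + x) = 2*x/(-19 + x))
W(l) = -4*l²
(61*(-533) + X(223))/(W(I(23)) - 30572) = (61*(-533) + (-8 + 223))/(-4*2116/(-19 + 23)² - 30572) = (-32513 + 215)/(-4*(2*23/4)² - 30572) = -32298/(-4*(2*23*(¼))² - 30572) = -32298/(-4*(23/2)² - 30572) = -32298/(-4*529/4 - 30572) = -32298/(-529 - 30572) = -32298/(-31101) = -32298*(-1/31101) = 1538/1481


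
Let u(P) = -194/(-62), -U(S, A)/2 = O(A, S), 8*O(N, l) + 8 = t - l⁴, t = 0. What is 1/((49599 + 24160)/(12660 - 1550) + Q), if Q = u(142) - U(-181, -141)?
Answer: -688820/184824714501047 ≈ -3.7269e-9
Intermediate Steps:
O(N, l) = -1 - l⁴/8 (O(N, l) = -1 + (0 - l⁴)/8 = -1 + (-l⁴)/8 = -1 - l⁴/8)
U(S, A) = 2 + S⁴/4 (U(S, A) = -2*(-1 - S⁴/8) = 2 + S⁴/4)
u(P) = 97/31 (u(P) = -194*(-1/62) = 97/31)
Q = -33271776611/124 (Q = 97/31 - (2 + (¼)*(-181)⁴) = 97/31 - (2 + (¼)*1073283121) = 97/31 - (2 + 1073283121/4) = 97/31 - 1*1073283129/4 = 97/31 - 1073283129/4 = -33271776611/124 ≈ -2.6832e+8)
1/((49599 + 24160)/(12660 - 1550) + Q) = 1/((49599 + 24160)/(12660 - 1550) - 33271776611/124) = 1/(73759/11110 - 33271776611/124) = 1/(-184824714501047/688820) = -688820/184824714501047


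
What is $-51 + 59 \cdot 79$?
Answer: $4610$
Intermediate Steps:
$-51 + 59 \cdot 79 = -51 + 4661 = 4610$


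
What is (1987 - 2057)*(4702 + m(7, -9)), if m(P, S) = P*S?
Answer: -324730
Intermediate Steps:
(1987 - 2057)*(4702 + m(7, -9)) = (1987 - 2057)*(4702 + 7*(-9)) = -70*(4702 - 63) = -70*4639 = -324730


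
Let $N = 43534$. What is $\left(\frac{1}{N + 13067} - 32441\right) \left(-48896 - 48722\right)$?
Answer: $\frac{179245492178720}{56601} \approx 3.1668 \cdot 10^{9}$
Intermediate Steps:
$\left(\frac{1}{N + 13067} - 32441\right) \left(-48896 - 48722\right) = \left(\frac{1}{43534 + 13067} - 32441\right) \left(-48896 - 48722\right) = \left(\frac{1}{56601} - 32441\right) \left(-97618\right) = \left(- \frac{1836193040}{56601}\right) \left(-97618\right) = \frac{179245492178720}{56601}$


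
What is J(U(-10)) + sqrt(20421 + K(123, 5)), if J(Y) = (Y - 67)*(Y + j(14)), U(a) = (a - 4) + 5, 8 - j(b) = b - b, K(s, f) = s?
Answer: 76 + 8*sqrt(321) ≈ 219.33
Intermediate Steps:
j(b) = 8 (j(b) = 8 - (b - b) = 8 - 1*0 = 8 + 0 = 8)
U(a) = 1 + a (U(a) = (-4 + a) + 5 = 1 + a)
J(Y) = (-67 + Y)*(8 + Y) (J(Y) = (Y - 67)*(Y + 8) = (-67 + Y)*(8 + Y))
J(U(-10)) + sqrt(20421 + K(123, 5)) = (-536 + (1 - 10)**2 - 59*(1 - 10)) + sqrt(20421 + 123) = (-536 + (-9)**2 - 59*(-9)) + sqrt(20544) = (-536 + 81 + 531) + 8*sqrt(321) = 76 + 8*sqrt(321)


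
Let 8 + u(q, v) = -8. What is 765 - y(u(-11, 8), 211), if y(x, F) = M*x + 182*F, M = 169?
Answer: -34933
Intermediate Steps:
u(q, v) = -16 (u(q, v) = -8 - 8 = -16)
y(x, F) = 169*x + 182*F
765 - y(u(-11, 8), 211) = 765 - (169*(-16) + 182*211) = 765 - (-2704 + 38402) = 765 - 1*35698 = 765 - 35698 = -34933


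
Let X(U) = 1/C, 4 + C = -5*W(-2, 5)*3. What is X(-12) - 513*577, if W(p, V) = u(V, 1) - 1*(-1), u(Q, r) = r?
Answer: -10064035/34 ≈ -2.9600e+5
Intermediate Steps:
W(p, V) = 2 (W(p, V) = 1 - 1*(-1) = 1 + 1 = 2)
C = -34 (C = -4 - 5*2*3 = -4 - 10*3 = -4 - 30 = -34)
X(U) = -1/34 (X(U) = 1/(-34) = -1/34)
X(-12) - 513*577 = -1/34 - 513*577 = -1/34 - 296001 = -10064035/34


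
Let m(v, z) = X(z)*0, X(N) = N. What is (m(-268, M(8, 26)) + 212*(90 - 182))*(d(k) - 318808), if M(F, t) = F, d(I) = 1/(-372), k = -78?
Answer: 578276909452/93 ≈ 6.2180e+9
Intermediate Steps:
d(I) = -1/372
m(v, z) = 0 (m(v, z) = z*0 = 0)
(m(-268, M(8, 26)) + 212*(90 - 182))*(d(k) - 318808) = (0 + 212*(90 - 182))*(-1/372 - 318808) = (0 + 212*(-92))*(-118596577/372) = (0 - 19504)*(-118596577/372) = -19504*(-118596577/372) = 578276909452/93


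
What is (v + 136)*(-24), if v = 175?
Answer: -7464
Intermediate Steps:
(v + 136)*(-24) = (175 + 136)*(-24) = 311*(-24) = -7464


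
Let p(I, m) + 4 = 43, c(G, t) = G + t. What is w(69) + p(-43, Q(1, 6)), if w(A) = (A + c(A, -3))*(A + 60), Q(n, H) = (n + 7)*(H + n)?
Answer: 17454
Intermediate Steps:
Q(n, H) = (7 + n)*(H + n)
w(A) = (-3 + 2*A)*(60 + A) (w(A) = (A + (A - 3))*(A + 60) = (A + (-3 + A))*(60 + A) = (-3 + 2*A)*(60 + A))
p(I, m) = 39 (p(I, m) = -4 + 43 = 39)
w(69) + p(-43, Q(1, 6)) = (-180 + 2*69² + 117*69) + 39 = (-180 + 2*4761 + 8073) + 39 = (-180 + 9522 + 8073) + 39 = 17415 + 39 = 17454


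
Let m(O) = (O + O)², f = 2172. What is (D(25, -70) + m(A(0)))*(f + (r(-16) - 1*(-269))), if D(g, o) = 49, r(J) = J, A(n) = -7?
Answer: 594125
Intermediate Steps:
m(O) = 4*O² (m(O) = (2*O)² = 4*O²)
(D(25, -70) + m(A(0)))*(f + (r(-16) - 1*(-269))) = (49 + 4*(-7)²)*(2172 + (-16 - 1*(-269))) = (49 + 4*49)*(2172 + (-16 + 269)) = (49 + 196)*(2172 + 253) = 245*2425 = 594125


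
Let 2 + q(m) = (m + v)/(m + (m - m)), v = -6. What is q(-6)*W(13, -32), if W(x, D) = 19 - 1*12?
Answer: 0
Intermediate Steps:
W(x, D) = 7 (W(x, D) = 19 - 12 = 7)
q(m) = -2 + (-6 + m)/m (q(m) = -2 + (m - 6)/(m + (m - m)) = -2 + (-6 + m)/(m + 0) = -2 + (-6 + m)/m)
q(-6)*W(13, -32) = ((-6 - 1*(-6))/(-6))*7 = -(-6 + 6)/6*7 = -⅙*0*7 = 0*7 = 0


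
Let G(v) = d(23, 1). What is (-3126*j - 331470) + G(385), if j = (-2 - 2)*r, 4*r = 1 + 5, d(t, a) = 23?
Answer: -312691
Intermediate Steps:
r = 3/2 (r = (1 + 5)/4 = (1/4)*6 = 3/2 ≈ 1.5000)
G(v) = 23
j = -6 (j = (-2 - 2)*(3/2) = -4*3/2 = -6)
(-3126*j - 331470) + G(385) = (-3126*(-6) - 331470) + 23 = (18756 - 331470) + 23 = -312714 + 23 = -312691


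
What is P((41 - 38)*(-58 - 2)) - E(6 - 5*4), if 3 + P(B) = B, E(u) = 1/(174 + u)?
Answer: -29281/160 ≈ -183.01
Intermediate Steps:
P(B) = -3 + B
P((41 - 38)*(-58 - 2)) - E(6 - 5*4) = (-3 + (41 - 38)*(-58 - 2)) - 1/(174 + (6 - 5*4)) = (-3 + 3*(-60)) - 1/(174 + (6 - 20)) = (-3 - 180) - 1/(174 - 14) = -183 - 1/160 = -29281/160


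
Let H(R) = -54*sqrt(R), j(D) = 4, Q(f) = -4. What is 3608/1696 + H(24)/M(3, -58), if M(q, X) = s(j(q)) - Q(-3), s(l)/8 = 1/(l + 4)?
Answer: 451/212 - 108*sqrt(6)/5 ≈ -50.782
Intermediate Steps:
s(l) = 8/(4 + l) (s(l) = 8/(l + 4) = 8/(4 + l))
M(q, X) = 5 (M(q, X) = 8/(4 + 4) - 1*(-4) = 8/8 + 4 = 8*(1/8) + 4 = 1 + 4 = 5)
3608/1696 + H(24)/M(3, -58) = 3608/1696 - 108*sqrt(6)/5 = 3608*(1/1696) - 108*sqrt(6)*(1/5) = 451/212 - 108*sqrt(6)*(1/5) = 451/212 - 108*sqrt(6)/5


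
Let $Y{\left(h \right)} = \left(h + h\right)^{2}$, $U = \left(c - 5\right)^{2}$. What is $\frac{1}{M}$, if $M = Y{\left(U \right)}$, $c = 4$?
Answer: $\frac{1}{4} \approx 0.25$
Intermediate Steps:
$U = 1$ ($U = \left(4 - 5\right)^{2} = \left(-1\right)^{2} = 1$)
$Y{\left(h \right)} = 4 h^{2}$ ($Y{\left(h \right)} = \left(2 h\right)^{2} = 4 h^{2}$)
$M = 4$ ($M = 4 \cdot 1^{2} = 4 \cdot 1 = 4$)
$\frac{1}{M} = \frac{1}{4}$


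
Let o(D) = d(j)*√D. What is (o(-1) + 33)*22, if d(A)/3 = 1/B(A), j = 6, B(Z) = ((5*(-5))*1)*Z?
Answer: 726 - 11*I/25 ≈ 726.0 - 0.44*I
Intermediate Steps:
B(Z) = -25*Z (B(Z) = (-25*1)*Z = -25*Z)
d(A) = -3/(25*A) (d(A) = 3/((-25*A)) = 3*(-1/(25*A)) = -3/(25*A))
o(D) = -√D/50 (o(D) = (-3/25/6)*√D = (-3/25*⅙)*√D = -√D/50)
(o(-1) + 33)*22 = (-I/50 + 33)*22 = (33 - I/50)*22 = 726 - 11*I/25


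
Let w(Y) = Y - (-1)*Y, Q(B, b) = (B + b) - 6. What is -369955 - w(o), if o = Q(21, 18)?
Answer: -370021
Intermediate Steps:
Q(B, b) = -6 + B + b
o = 33 (o = -6 + 21 + 18 = 33)
w(Y) = 2*Y (w(Y) = Y + Y = 2*Y)
-369955 - w(o) = -369955 - 2*33 = -369955 - 1*66 = -369955 - 66 = -370021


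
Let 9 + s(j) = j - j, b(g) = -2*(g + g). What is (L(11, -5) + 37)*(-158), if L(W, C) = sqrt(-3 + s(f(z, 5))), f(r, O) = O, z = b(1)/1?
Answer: -5846 - 316*I*sqrt(3) ≈ -5846.0 - 547.33*I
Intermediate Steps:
b(g) = -4*g
z = -4 (z = -4*1/1 = -4*1 = -4)
s(j) = -9 (s(j) = -9 + (j - j) = -9 + 0 = -9)
L(W, C) = 2*I*sqrt(3) (L(W, C) = sqrt(-3 - 9) = sqrt(-12) = 2*I*sqrt(3))
(L(11, -5) + 37)*(-158) = (2*I*sqrt(3) + 37)*(-158) = (37 + 2*I*sqrt(3))*(-158) = -5846 - 316*I*sqrt(3)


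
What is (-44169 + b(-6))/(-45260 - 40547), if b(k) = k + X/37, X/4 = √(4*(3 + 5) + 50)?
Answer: 44175/85807 - 4*√82/3174859 ≈ 0.51481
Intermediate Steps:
X = 4*√82 (X = 4*√(4*(3 + 5) + 50) = 4*√(4*8 + 50) = 4*√(32 + 50) = 4*√82 ≈ 36.222)
b(k) = k + 4*√82/37 (b(k) = k + (4*√82)/37 = k + (4*√82)*(1/37) = k + 4*√82/37)
(-44169 + b(-6))/(-45260 - 40547) = (-44169 + (-6 + 4*√82/37))/(-45260 - 40547) = (-44175 + 4*√82/37)/(-85807) = (-44175 + 4*√82/37)*(-1/85807) = 44175/85807 - 4*√82/3174859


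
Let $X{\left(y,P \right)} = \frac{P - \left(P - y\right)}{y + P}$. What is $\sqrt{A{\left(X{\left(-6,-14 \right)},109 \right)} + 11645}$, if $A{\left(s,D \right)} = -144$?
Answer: $\sqrt{11501} \approx 107.24$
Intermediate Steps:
$X{\left(y,P \right)} = \frac{y}{P + y}$
$\sqrt{A{\left(X{\left(-6,-14 \right)},109 \right)} + 11645} = \sqrt{-144 + 11645} = \sqrt{11501}$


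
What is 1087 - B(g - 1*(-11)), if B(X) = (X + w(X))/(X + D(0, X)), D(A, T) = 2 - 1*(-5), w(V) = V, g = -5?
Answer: 14119/13 ≈ 1086.1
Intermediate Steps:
D(A, T) = 7 (D(A, T) = 2 + 5 = 7)
B(X) = 2*X/(7 + X) (B(X) = (X + X)/(X + 7) = (2*X)/(7 + X) = 2*X/(7 + X))
1087 - B(g - 1*(-11)) = 1087 - 2*(-5 - 1*(-11))/(7 + (-5 - 1*(-11))) = 1087 - 2*(-5 + 11)/(7 + (-5 + 11)) = 1087 - 2*6/(7 + 6) = 1087 - 2*6/13 = 1087 - 1*12/13 = 1087 - 12/13 = 14119/13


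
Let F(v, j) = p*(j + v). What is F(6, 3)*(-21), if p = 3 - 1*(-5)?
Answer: -1512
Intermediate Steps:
p = 8 (p = 3 + 5 = 8)
F(v, j) = 8*j + 8*v (F(v, j) = 8*(j + v) = 8*j + 8*v)
F(6, 3)*(-21) = (8*3 + 8*6)*(-21) = (24 + 48)*(-21) = 72*(-21) = -1512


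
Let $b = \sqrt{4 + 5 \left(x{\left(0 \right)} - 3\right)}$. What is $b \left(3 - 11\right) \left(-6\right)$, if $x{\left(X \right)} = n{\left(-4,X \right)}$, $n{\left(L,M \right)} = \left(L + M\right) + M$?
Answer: $48 i \sqrt{31} \approx 267.25 i$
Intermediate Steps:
$n{\left(L,M \right)} = L + 2 M$
$x{\left(X \right)} = -4 + 2 X$
$b = i \sqrt{31}$ ($b = \sqrt{4 + 5 \left(\left(-4 + 2 \cdot 0\right) - 3\right)} = \sqrt{4 + 5 \left(\left(-4 + 0\right) - 3\right)} = \sqrt{4 + 5 \left(-4 - 3\right)} = \sqrt{4 + 5 \left(-7\right)} = \sqrt{4 - 35} = \sqrt{-31} = i \sqrt{31} \approx 5.5678 i$)
$b \left(3 - 11\right) \left(-6\right) = i \sqrt{31} \left(3 - 11\right) \left(-6\right) = i \sqrt{31} \left(-8\right) \left(-6\right) = - 8 i \sqrt{31} \left(-6\right) = 48 i \sqrt{31}$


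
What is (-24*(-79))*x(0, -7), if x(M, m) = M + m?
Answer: -13272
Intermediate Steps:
(-24*(-79))*x(0, -7) = (-24*(-79))*(0 - 7) = 1896*(-7) = -13272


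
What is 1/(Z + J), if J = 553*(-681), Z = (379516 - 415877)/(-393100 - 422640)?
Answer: -815740/307201937459 ≈ -2.6554e-6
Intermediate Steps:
Z = 36361/815740 (Z = -36361/(-815740) = -36361*(-1/815740) = 36361/815740 ≈ 0.044574)
J = -376593
1/(Z + J) = 1/(36361/815740 - 376593) = 1/(-307201937459/815740) = -815740/307201937459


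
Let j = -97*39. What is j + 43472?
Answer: 39689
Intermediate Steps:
j = -3783
j + 43472 = -3783 + 43472 = 39689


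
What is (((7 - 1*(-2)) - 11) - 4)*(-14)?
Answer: 84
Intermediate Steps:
(((7 - 1*(-2)) - 11) - 4)*(-14) = (((7 + 2) - 11) - 4)*(-14) = ((9 - 11) - 4)*(-14) = (-2 - 4)*(-14) = -6*(-14) = 84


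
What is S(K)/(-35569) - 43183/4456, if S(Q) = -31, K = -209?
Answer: -1535837991/158495464 ≈ -9.6901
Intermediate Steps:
S(K)/(-35569) - 43183/4456 = -31/(-35569) - 43183/4456 = -31*(-1/35569) - 43183*1/4456 = 31/35569 - 43183/4456 = -1535837991/158495464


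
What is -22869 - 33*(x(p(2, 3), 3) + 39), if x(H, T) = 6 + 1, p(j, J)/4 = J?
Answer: -24387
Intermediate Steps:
p(j, J) = 4*J
x(H, T) = 7
-22869 - 33*(x(p(2, 3), 3) + 39) = -22869 - 33*(7 + 39) = -22869 - 33*46 = -22869 - 1518 = -24387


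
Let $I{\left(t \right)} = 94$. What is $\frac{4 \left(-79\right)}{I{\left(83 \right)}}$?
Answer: $- \frac{158}{47} \approx -3.3617$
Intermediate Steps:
$\frac{4 \left(-79\right)}{I{\left(83 \right)}} = \frac{4 \left(-79\right)}{94} = \left(-316\right) \frac{1}{94} = - \frac{158}{47}$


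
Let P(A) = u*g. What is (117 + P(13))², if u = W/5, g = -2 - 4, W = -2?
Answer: 356409/25 ≈ 14256.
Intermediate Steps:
g = -6
u = -⅖ (u = -2/5 = -2*⅕ = -⅖ ≈ -0.40000)
P(A) = 12/5 (P(A) = -⅖*(-6) = 12/5)
(117 + P(13))² = (117 + 12/5)² = (597/5)² = 356409/25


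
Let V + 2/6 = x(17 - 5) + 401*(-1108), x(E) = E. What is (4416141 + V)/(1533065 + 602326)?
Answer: 11915534/6406173 ≈ 1.8600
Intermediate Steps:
V = -1332889/3 (V = -1/3 + ((17 - 5) + 401*(-1108)) = -1/3 + (12 - 444308) = -1/3 - 444296 = -1332889/3 ≈ -4.4430e+5)
(4416141 + V)/(1533065 + 602326) = (4416141 - 1332889/3)/(1533065 + 602326) = (11915534/3)/2135391 = (11915534/3)*(1/2135391) = 11915534/6406173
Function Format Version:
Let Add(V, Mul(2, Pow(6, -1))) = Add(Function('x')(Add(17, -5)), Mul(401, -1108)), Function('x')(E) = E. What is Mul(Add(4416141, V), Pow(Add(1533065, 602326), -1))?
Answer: Rational(11915534, 6406173) ≈ 1.8600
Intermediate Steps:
V = Rational(-1332889, 3) (V = Add(Rational(-1, 3), Add(Add(17, -5), Mul(401, -1108))) = Add(Rational(-1, 3), Add(12, -444308)) = Add(Rational(-1, 3), -444296) = Rational(-1332889, 3) ≈ -4.4430e+5)
Mul(Add(4416141, V), Pow(Add(1533065, 602326), -1)) = Mul(Add(4416141, Rational(-1332889, 3)), Pow(Add(1533065, 602326), -1)) = Mul(Rational(11915534, 3), Pow(2135391, -1)) = Mul(Rational(11915534, 3), Rational(1, 2135391)) = Rational(11915534, 6406173)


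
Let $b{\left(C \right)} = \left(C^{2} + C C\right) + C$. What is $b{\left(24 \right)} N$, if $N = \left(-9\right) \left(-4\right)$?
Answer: $42336$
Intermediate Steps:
$b{\left(C \right)} = C + 2 C^{2}$ ($b{\left(C \right)} = \left(C^{2} + C^{2}\right) + C = 2 C^{2} + C = C + 2 C^{2}$)
$N = 36$
$b{\left(24 \right)} N = 24 \left(1 + 2 \cdot 24\right) 36 = 24 \left(1 + 48\right) 36 = 24 \cdot 49 \cdot 36 = 1176 \cdot 36 = 42336$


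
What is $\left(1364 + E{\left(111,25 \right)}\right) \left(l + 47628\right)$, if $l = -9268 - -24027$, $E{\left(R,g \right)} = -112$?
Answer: $78108524$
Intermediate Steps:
$l = 14759$ ($l = -9268 + 24027 = 14759$)
$\left(1364 + E{\left(111,25 \right)}\right) \left(l + 47628\right) = \left(1364 - 112\right) \left(14759 + 47628\right) = 1252 \cdot 62387 = 78108524$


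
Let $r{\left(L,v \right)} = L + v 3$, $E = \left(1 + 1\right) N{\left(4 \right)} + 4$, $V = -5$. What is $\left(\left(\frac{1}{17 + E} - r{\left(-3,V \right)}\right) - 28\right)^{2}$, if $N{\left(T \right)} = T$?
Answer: $\frac{83521}{841} \approx 99.312$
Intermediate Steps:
$E = 12$ ($E = \left(1 + 1\right) 4 + 4 = 2 \cdot 4 + 4 = 8 + 4 = 12$)
$r{\left(L,v \right)} = L + 3 v$
$\left(\left(\frac{1}{17 + E} - r{\left(-3,V \right)}\right) - 28\right)^{2} = \left(\left(\frac{1}{17 + 12} - \left(-3 + 3 \left(-5\right)\right)\right) - 28\right)^{2} = \left(\left(\frac{1}{29} - \left(-3 - 15\right)\right) - 28\right)^{2} = \left(\left(\frac{1}{29} - -18\right) - 28\right)^{2} = \left(\left(\frac{1}{29} + 18\right) - 28\right)^{2} = \left(\frac{523}{29} - 28\right)^{2} = \left(- \frac{289}{29}\right)^{2} = \frac{83521}{841}$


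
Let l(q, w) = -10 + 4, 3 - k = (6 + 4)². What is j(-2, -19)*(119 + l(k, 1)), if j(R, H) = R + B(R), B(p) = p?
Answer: -452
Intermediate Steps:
k = -97 (k = 3 - (6 + 4)² = 3 - 1*10² = 3 - 1*100 = 3 - 100 = -97)
l(q, w) = -6
j(R, H) = 2*R (j(R, H) = R + R = 2*R)
j(-2, -19)*(119 + l(k, 1)) = (2*(-2))*(119 - 6) = -4*113 = -452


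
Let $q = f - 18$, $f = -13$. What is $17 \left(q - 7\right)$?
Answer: $-646$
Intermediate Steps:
$q = -31$ ($q = -13 - 18 = -31$)
$17 \left(q - 7\right) = 17 \left(-31 - 7\right) = 17 \left(-38\right) = -646$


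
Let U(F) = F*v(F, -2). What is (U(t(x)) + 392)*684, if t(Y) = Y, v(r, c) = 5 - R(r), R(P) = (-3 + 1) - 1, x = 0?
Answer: 268128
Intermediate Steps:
R(P) = -3 (R(P) = -2 - 1 = -3)
v(r, c) = 8 (v(r, c) = 5 - 1*(-3) = 5 + 3 = 8)
U(F) = 8*F (U(F) = F*8 = 8*F)
(U(t(x)) + 392)*684 = (8*0 + 392)*684 = (0 + 392)*684 = 392*684 = 268128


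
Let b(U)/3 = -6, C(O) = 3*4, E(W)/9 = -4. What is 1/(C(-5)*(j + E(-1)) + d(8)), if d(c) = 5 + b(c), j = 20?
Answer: -1/205 ≈ -0.0048781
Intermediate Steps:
E(W) = -36 (E(W) = 9*(-4) = -36)
C(O) = 12
b(U) = -18 (b(U) = 3*(-6) = -18)
d(c) = -13 (d(c) = 5 - 18 = -13)
1/(C(-5)*(j + E(-1)) + d(8)) = 1/(12*(20 - 36) - 13) = 1/(12*(-16) - 13) = 1/(-192 - 13) = 1/(-205) = -1/205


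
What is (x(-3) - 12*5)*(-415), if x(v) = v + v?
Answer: 27390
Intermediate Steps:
x(v) = 2*v
(x(-3) - 12*5)*(-415) = (2*(-3) - 12*5)*(-415) = (-6 - 60)*(-415) = -66*(-415) = 27390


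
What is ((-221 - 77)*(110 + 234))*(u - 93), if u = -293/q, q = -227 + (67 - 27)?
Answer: 1752750176/187 ≈ 9.3730e+6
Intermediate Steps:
q = -187 (q = -227 + 40 = -187)
u = 293/187 (u = -293/(-187) = -293*(-1/187) = 293/187 ≈ 1.5668)
((-221 - 77)*(110 + 234))*(u - 93) = ((-221 - 77)*(110 + 234))*(293/187 - 93) = -298*344*(-17098/187) = -102512*(-17098/187) = 1752750176/187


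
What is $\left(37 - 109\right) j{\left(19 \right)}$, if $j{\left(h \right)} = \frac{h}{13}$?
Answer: $- \frac{1368}{13} \approx -105.23$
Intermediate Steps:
$j{\left(h \right)} = \frac{h}{13}$ ($j{\left(h \right)} = h \frac{1}{13} = \frac{h}{13}$)
$\left(37 - 109\right) j{\left(19 \right)} = \left(37 - 109\right) \frac{1}{13} \cdot 19 = \left(-72\right) \frac{19}{13} = - \frac{1368}{13}$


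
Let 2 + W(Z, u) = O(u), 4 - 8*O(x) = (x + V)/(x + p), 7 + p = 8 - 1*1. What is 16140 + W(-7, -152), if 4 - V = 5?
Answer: 19624263/1216 ≈ 16138.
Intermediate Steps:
V = -1 (V = 4 - 1*5 = 4 - 5 = -1)
p = 0 (p = -7 + (8 - 1*1) = -7 + (8 - 1) = -7 + 7 = 0)
O(x) = 1/2 - (-1 + x)/(8*x) (O(x) = 1/2 - (x - 1)/(8*(x + 0)) = 1/2 - (-1 + x)/(8*x))
W(Z, u) = -2 + (1 + 3*u)/(8*u)
16140 + W(-7, -152) = 16140 + (1/8)*(1 - 13*(-152))/(-152) = 16140 + (1/8)*(-1/152)*(1 + 1976) = 16140 + (1/8)*(-1/152)*1977 = 16140 - 1977/1216 = 19624263/1216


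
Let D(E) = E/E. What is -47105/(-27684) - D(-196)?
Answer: 19421/27684 ≈ 0.70152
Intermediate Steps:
D(E) = 1
-47105/(-27684) - D(-196) = -47105/(-27684) - 1*1 = -47105*(-1/27684) - 1 = 47105/27684 - 1 = 19421/27684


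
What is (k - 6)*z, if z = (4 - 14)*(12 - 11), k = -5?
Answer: 110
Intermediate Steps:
z = -10 (z = -10*1 = -10)
(k - 6)*z = (-5 - 6)*(-10) = -11*(-10) = 110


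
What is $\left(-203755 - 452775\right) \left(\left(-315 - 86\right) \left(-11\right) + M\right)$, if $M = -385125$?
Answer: $249950162420$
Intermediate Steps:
$\left(-203755 - 452775\right) \left(\left(-315 - 86\right) \left(-11\right) + M\right) = \left(-203755 - 452775\right) \left(\left(-315 - 86\right) \left(-11\right) - 385125\right) = - 656530 \left(\left(-401\right) \left(-11\right) - 385125\right) = - 656530 \left(4411 - 385125\right) = \left(-656530\right) \left(-380714\right) = 249950162420$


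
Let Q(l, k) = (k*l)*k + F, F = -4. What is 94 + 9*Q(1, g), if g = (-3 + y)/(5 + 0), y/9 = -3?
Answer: 382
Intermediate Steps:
y = -27 (y = 9*(-3) = -27)
g = -6 (g = (-3 - 27)/(5 + 0) = -30/5 = -30*1/5 = -6)
Q(l, k) = -4 + l*k**2 (Q(l, k) = (k*l)*k - 4 = l*k**2 - 4 = -4 + l*k**2)
94 + 9*Q(1, g) = 94 + 9*(-4 + 1*(-6)**2) = 94 + 9*(-4 + 1*36) = 94 + 9*(-4 + 36) = 94 + 9*32 = 94 + 288 = 382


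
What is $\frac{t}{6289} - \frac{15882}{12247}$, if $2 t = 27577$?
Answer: $\frac{416833}{465386} \approx 0.89567$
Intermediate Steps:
$t = \frac{27577}{2}$ ($t = \frac{1}{2} \cdot 27577 = \frac{27577}{2} \approx 13789.0$)
$\frac{t}{6289} - \frac{15882}{12247} = \frac{27577}{2 \cdot 6289} - \frac{15882}{12247} = \frac{27577}{2} \cdot \frac{1}{6289} - \frac{15882}{12247} = \frac{27577}{12578} - \frac{15882}{12247} = \frac{416833}{465386}$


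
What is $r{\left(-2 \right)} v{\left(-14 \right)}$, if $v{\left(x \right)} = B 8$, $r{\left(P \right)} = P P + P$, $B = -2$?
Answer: $-32$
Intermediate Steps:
$r{\left(P \right)} = P + P^{2}$ ($r{\left(P \right)} = P^{2} + P = P + P^{2}$)
$v{\left(x \right)} = -16$ ($v{\left(x \right)} = \left(-2\right) 8 = -16$)
$r{\left(-2 \right)} v{\left(-14 \right)} = - 2 \left(1 - 2\right) \left(-16\right) = \left(-2\right) \left(-1\right) \left(-16\right) = 2 \left(-16\right) = -32$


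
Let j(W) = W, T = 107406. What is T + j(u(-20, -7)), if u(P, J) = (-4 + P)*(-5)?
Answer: 107526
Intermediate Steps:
u(P, J) = 20 - 5*P
T + j(u(-20, -7)) = 107406 + (20 - 5*(-20)) = 107406 + (20 + 100) = 107406 + 120 = 107526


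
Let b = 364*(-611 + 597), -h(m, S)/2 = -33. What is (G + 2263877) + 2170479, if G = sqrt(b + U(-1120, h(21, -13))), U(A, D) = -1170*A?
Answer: 4434356 + 2*sqrt(326326) ≈ 4.4355e+6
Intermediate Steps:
h(m, S) = 66 (h(m, S) = -2*(-33) = 66)
b = -5096 (b = 364*(-14) = -5096)
G = 2*sqrt(326326) (G = sqrt(-5096 - 1170*(-1120)) = sqrt(-5096 + 1310400) = sqrt(1305304) = 2*sqrt(326326) ≈ 1142.5)
(G + 2263877) + 2170479 = (2*sqrt(326326) + 2263877) + 2170479 = (2263877 + 2*sqrt(326326)) + 2170479 = 4434356 + 2*sqrt(326326)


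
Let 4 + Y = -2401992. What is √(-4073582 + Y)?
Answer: I*√6475578 ≈ 2544.7*I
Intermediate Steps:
Y = -2401996 (Y = -4 - 2401992 = -2401996)
√(-4073582 + Y) = √(-4073582 - 2401996) = √(-6475578) = I*√6475578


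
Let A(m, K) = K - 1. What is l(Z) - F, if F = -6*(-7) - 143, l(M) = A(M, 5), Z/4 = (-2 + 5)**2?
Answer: 105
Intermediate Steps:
A(m, K) = -1 + K
Z = 36 (Z = 4*(-2 + 5)**2 = 4*3**2 = 4*9 = 36)
l(M) = 4 (l(M) = -1 + 5 = 4)
F = -101 (F = -1*(-42) - 143 = 42 - 143 = -101)
l(Z) - F = 4 - 1*(-101) = 4 + 101 = 105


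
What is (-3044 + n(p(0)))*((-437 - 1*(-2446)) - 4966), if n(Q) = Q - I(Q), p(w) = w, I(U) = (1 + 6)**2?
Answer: 9146001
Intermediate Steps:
I(U) = 49 (I(U) = 7**2 = 49)
n(Q) = -49 + Q (n(Q) = Q - 1*49 = Q - 49 = -49 + Q)
(-3044 + n(p(0)))*((-437 - 1*(-2446)) - 4966) = (-3044 + (-49 + 0))*((-437 - 1*(-2446)) - 4966) = (-3044 - 49)*((-437 + 2446) - 4966) = -3093*(2009 - 4966) = -3093*(-2957) = 9146001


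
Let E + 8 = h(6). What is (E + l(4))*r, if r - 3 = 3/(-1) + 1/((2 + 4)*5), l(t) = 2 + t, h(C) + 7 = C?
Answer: -⅒ ≈ -0.10000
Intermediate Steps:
h(C) = -7 + C
r = 1/30 (r = 3 + (3/(-1) + 1/((2 + 4)*5)) = 3 + (3*(-1) + (⅕)/6) = 3 + (-3 + (⅙)*(⅕)) = 3 + (-3 + 1/30) = 3 - 89/30 = 1/30 ≈ 0.033333)
E = -9 (E = -8 + (-7 + 6) = -8 - 1 = -9)
(E + l(4))*r = (-9 + (2 + 4))*(1/30) = (-9 + 6)*(1/30) = -3*1/30 = -⅒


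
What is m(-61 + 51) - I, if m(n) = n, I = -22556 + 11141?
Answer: 11405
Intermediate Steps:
I = -11415
m(-61 + 51) - I = (-61 + 51) - 1*(-11415) = -10 + 11415 = 11405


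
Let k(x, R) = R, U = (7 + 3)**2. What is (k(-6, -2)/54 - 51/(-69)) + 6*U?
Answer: 373036/621 ≈ 600.70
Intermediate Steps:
U = 100 (U = 10**2 = 100)
(k(-6, -2)/54 - 51/(-69)) + 6*U = (-2/54 - 51/(-69)) + 6*100 = (-2*1/54 - 51*(-1/69)) + 600 = (-1/27 + 17/23) + 600 = 436/621 + 600 = 373036/621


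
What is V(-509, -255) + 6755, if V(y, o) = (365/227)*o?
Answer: 1440310/227 ≈ 6345.0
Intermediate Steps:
V(y, o) = 365*o/227 (V(y, o) = (365*(1/227))*o = 365*o/227)
V(-509, -255) + 6755 = (365/227)*(-255) + 6755 = -93075/227 + 6755 = 1440310/227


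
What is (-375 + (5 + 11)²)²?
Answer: 14161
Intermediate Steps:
(-375 + (5 + 11)²)² = (-375 + 16²)² = (-375 + 256)² = (-119)² = 14161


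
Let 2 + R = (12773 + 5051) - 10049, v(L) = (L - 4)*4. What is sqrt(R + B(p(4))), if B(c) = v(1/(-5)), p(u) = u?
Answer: 3*sqrt(21545)/5 ≈ 88.069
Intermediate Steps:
v(L) = -16 + 4*L (v(L) = (-4 + L)*4 = -16 + 4*L)
B(c) = -84/5 (B(c) = -16 + 4/(-5) = -16 + 4*(-1/5) = -16 - 4/5 = -84/5)
R = 7773 (R = -2 + ((12773 + 5051) - 10049) = -2 + (17824 - 10049) = -2 + 7775 = 7773)
sqrt(R + B(p(4))) = sqrt(7773 - 84/5) = sqrt(38781/5) = 3*sqrt(21545)/5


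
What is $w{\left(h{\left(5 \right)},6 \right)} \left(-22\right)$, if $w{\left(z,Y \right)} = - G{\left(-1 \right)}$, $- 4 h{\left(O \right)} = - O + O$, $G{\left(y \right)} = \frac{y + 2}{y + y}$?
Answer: $-11$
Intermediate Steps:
$G{\left(y \right)} = \frac{2 + y}{2 y}$
$h{\left(O \right)} = 0$ ($h{\left(O \right)} = - \frac{- O + O}{4} = \left(- \frac{1}{4}\right) 0 = 0$)
$w{\left(z,Y \right)} = \frac{1}{2}$ ($w{\left(z,Y \right)} = - \frac{2 - 1}{2 \left(-1\right)} = - \frac{\left(-1\right) 1}{2} = \left(-1\right) \left(- \frac{1}{2}\right) = \frac{1}{2}$)
$w{\left(h{\left(5 \right)},6 \right)} \left(-22\right) = \frac{1}{2} \left(-22\right) = -11$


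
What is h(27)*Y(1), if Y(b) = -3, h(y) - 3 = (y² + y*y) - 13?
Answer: -4344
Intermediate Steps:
h(y) = -10 + 2*y² (h(y) = 3 + ((y² + y*y) - 13) = 3 + ((y² + y²) - 13) = 3 + (2*y² - 13) = 3 + (-13 + 2*y²) = -10 + 2*y²)
h(27)*Y(1) = (-10 + 2*27²)*(-3) = (-10 + 2*729)*(-3) = (-10 + 1458)*(-3) = 1448*(-3) = -4344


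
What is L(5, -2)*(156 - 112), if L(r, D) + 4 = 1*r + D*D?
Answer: 220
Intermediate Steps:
L(r, D) = -4 + r + D² (L(r, D) = -4 + (1*r + D*D) = -4 + (r + D²) = -4 + r + D²)
L(5, -2)*(156 - 112) = (-4 + 5 + (-2)²)*(156 - 112) = (-4 + 5 + 4)*44 = 5*44 = 220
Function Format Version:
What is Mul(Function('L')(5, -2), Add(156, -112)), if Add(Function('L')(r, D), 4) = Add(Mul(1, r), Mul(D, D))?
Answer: 220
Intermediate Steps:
Function('L')(r, D) = Add(-4, r, Pow(D, 2)) (Function('L')(r, D) = Add(-4, Add(Mul(1, r), Mul(D, D))) = Add(-4, Add(r, Pow(D, 2))) = Add(-4, r, Pow(D, 2)))
Mul(Function('L')(5, -2), Add(156, -112)) = Mul(Add(-4, 5, Pow(-2, 2)), Add(156, -112)) = Mul(Add(-4, 5, 4), 44) = Mul(5, 44) = 220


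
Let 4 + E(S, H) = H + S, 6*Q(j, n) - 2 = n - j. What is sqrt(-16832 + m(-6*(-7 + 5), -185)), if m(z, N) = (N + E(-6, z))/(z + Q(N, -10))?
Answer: I*sqrt(115986026)/83 ≈ 129.76*I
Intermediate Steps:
Q(j, n) = 1/3 - j/6 + n/6 (Q(j, n) = 1/3 + (n - j)/6 = 1/3 + (-j/6 + n/6) = 1/3 - j/6 + n/6)
E(S, H) = -4 + H + S (E(S, H) = -4 + (H + S) = -4 + H + S)
m(z, N) = (-10 + N + z)/(-4/3 + z - N/6) (m(z, N) = (N + (-4 + z - 6))/(z + (1/3 - N/6 + (1/6)*(-10))) = (N + (-10 + z))/(z + (1/3 - N/6 - 5/3)) = (-10 + N + z)/(z + (-4/3 - N/6)) = (-10 + N + z)/(-4/3 + z - N/6))
sqrt(-16832 + m(-6*(-7 + 5), -185)) = sqrt(-16832 + 6*(10 - 1*(-185) - (-6)*(-7 + 5))/(8 - 185 - (-36)*(-7 + 5))) = sqrt(-16832 + 6*(10 + 185 - (-6)*(-2))/(8 - 185 - (-36)*(-2))) = sqrt(-16832 + 6*(10 + 185 - 1*12)/(8 - 185 - 6*12)) = sqrt(-16832 + 6*(10 + 185 - 12)/(8 - 185 - 72)) = sqrt(-16832 + 6*183/(-249)) = sqrt(-16832 + 6*(-1/249)*183) = sqrt(-16832 - 366/83) = sqrt(-1397422/83) = I*sqrt(115986026)/83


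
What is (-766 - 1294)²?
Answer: 4243600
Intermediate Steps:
(-766 - 1294)² = (-2060)² = 4243600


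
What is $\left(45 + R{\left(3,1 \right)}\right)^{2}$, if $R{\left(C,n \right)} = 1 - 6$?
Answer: $1600$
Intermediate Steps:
$R{\left(C,n \right)} = -5$ ($R{\left(C,n \right)} = 1 - 6 = -5$)
$\left(45 + R{\left(3,1 \right)}\right)^{2} = \left(45 - 5\right)^{2} = 40^{2} = 1600$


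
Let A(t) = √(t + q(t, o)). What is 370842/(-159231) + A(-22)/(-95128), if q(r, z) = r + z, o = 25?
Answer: -123614/53077 - I*√19/95128 ≈ -2.329 - 4.5821e-5*I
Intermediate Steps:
A(t) = √(25 + 2*t) (A(t) = √(t + (t + 25)) = √(t + (25 + t)) = √(25 + 2*t))
370842/(-159231) + A(-22)/(-95128) = 370842/(-159231) + √(25 + 2*(-22))/(-95128) = 370842*(-1/159231) + √(25 - 44)*(-1/95128) = -123614/53077 + √(-19)*(-1/95128) = -123614/53077 + (I*√19)*(-1/95128) = -123614/53077 - I*√19/95128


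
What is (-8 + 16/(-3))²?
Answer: 1600/9 ≈ 177.78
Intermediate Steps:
(-8 + 16/(-3))² = (-8 + 16*(-⅓))² = (-8 - 16/3)² = (-40/3)² = 1600/9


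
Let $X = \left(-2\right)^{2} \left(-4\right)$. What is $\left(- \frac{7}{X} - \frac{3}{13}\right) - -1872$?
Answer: $\frac{389419}{208} \approx 1872.2$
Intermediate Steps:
$X = -16$ ($X = 4 \left(-4\right) = -16$)
$\left(- \frac{7}{X} - \frac{3}{13}\right) - -1872 = \left(- \frac{7}{-16} - \frac{3}{13}\right) - -1872 = \left(\left(-7\right) \left(- \frac{1}{16}\right) - \frac{3}{13}\right) + 1872 = \left(\frac{7}{16} - \frac{3}{13}\right) + 1872 = \frac{43}{208} + 1872 = \frac{389419}{208}$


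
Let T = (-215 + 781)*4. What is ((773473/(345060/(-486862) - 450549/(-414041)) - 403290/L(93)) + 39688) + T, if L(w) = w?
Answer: 2461313187016258771/1185536096559 ≈ 2.0761e+6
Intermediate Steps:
T = 2264 (T = 566*4 = 2264)
((773473/(345060/(-486862) - 450549/(-414041)) - 403290/L(93)) + 39688) + T = ((773473/(345060/(-486862) - 450549/(-414041)) - 403290/93) + 39688) + 2264 = ((773473/(345060*(-1/486862) - 450549*(-1/414041)) - 403290*1/93) + 39688) + 2264 = ((773473/(-172530/243431 + 450549/414041) - 134430/31) + 39688) + 2264 = ((773473/(38243099889/100790414671) - 134430/31) + 39688) + 2264 = ((773473*(100790414671/38243099889) - 134430/31) + 39688) + 2264 = ((77958664406822383/38243099889 - 134430/31) + 39688) + 2264 = (2411577576693415603/1185536096559 + 39688) + 2264 = 2458629133293649195/1185536096559 + 2264 = 2461313187016258771/1185536096559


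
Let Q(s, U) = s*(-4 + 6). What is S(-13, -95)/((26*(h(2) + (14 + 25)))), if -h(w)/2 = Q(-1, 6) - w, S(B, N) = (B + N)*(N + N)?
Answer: 10260/611 ≈ 16.792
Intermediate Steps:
Q(s, U) = 2*s (Q(s, U) = s*2 = 2*s)
S(B, N) = 2*N*(B + N) (S(B, N) = (B + N)*(2*N) = 2*N*(B + N))
h(w) = 4 + 2*w (h(w) = -2*(2*(-1) - w) = -2*(-2 - w) = 4 + 2*w)
S(-13, -95)/((26*(h(2) + (14 + 25)))) = (2*(-95)*(-13 - 95))/((26*((4 + 2*2) + (14 + 25)))) = (2*(-95)*(-108))/((26*((4 + 4) + 39))) = 20520/((26*(8 + 39))) = 20520/((26*47)) = 20520/1222 = 20520*(1/1222) = 10260/611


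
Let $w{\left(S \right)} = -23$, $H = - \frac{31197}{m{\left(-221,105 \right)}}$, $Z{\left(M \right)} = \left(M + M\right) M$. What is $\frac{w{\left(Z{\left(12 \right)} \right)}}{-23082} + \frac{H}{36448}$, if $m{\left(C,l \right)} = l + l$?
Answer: $- \frac{90674219}{29445245760} \approx -0.0030794$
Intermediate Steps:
$Z{\left(M \right)} = 2 M^{2}$ ($Z{\left(M \right)} = 2 M M = 2 M^{2}$)
$m{\left(C,l \right)} = 2 l$
$H = - \frac{10399}{70}$ ($H = - \frac{31197}{2 \cdot 105} = - \frac{31197}{210} = \left(-31197\right) \frac{1}{210} = - \frac{10399}{70} \approx -148.56$)
$\frac{w{\left(Z{\left(12 \right)} \right)}}{-23082} + \frac{H}{36448} = - \frac{23}{-23082} - \frac{10399}{70 \cdot 36448} = \left(-23\right) \left(- \frac{1}{23082}\right) - \frac{10399}{2551360} = \frac{23}{23082} - \frac{10399}{2551360} = - \frac{90674219}{29445245760}$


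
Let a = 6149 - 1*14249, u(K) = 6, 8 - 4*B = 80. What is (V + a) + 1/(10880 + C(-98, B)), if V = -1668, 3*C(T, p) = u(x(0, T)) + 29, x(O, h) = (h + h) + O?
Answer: -319169397/32675 ≈ -9768.0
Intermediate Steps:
B = -18 (B = 2 - ¼*80 = 2 - 20 = -18)
x(O, h) = O + 2*h (x(O, h) = 2*h + O = O + 2*h)
C(T, p) = 35/3 (C(T, p) = (6 + 29)/3 = (⅓)*35 = 35/3)
a = -8100 (a = 6149 - 14249 = -8100)
(V + a) + 1/(10880 + C(-98, B)) = (-1668 - 8100) + 1/(10880 + 35/3) = -9768 + 1/(32675/3) = -9768 + 3/32675 = -319169397/32675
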